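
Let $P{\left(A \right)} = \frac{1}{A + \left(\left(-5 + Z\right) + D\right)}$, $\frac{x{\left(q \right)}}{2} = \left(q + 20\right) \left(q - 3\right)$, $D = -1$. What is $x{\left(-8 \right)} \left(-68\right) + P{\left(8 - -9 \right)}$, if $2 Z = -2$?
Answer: $\frac{179521}{10} \approx 17952.0$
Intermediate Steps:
$Z = -1$ ($Z = \frac{1}{2} \left(-2\right) = -1$)
$x{\left(q \right)} = 2 \left(-3 + q\right) \left(20 + q\right)$ ($x{\left(q \right)} = 2 \left(q + 20\right) \left(q - 3\right) = 2 \left(20 + q\right) \left(-3 + q\right) = 2 \left(-3 + q\right) \left(20 + q\right)$)
$P{\left(A \right)} = \frac{1}{-7 + A}$ ($P{\left(A \right)} = \frac{1}{A - 7} = \frac{1}{-7 + A}$)
$x{\left(-8 \right)} \left(-68\right) + P{\left(8 - -9 \right)} = \left(-120 + 2 \left(-8\right)^{2} + 34 \left(-8\right)\right) \left(-68\right) + \frac{1}{-7 + \left(8 - -9\right)} = \left(-120 + 2 \cdot 64 - 272\right) \left(-68\right) + \frac{1}{-7 + \left(8 + 9\right)} = \left(-120 + 128 - 272\right) \left(-68\right) + \frac{1}{-7 + 17} = \left(-264\right) \left(-68\right) + \frac{1}{10} = 17952 + \frac{1}{10} = \frac{179521}{10}$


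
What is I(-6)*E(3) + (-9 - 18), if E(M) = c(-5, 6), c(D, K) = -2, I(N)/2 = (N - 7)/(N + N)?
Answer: -94/3 ≈ -31.333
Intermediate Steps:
I(N) = (-7 + N)/N (I(N) = 2*((N - 7)/(N + N)) = 2*((-7 + N)/((2*N))) = 2*((-7 + N)*(1/(2*N))) = 2*((-7 + N)/(2*N)) = (-7 + N)/N)
E(M) = -2
I(-6)*E(3) + (-9 - 18) = ((-7 - 6)/(-6))*(-2) + (-9 - 18) = -⅙*(-13)*(-2) - 27 = (13/6)*(-2) - 27 = -13/3 - 27 = -94/3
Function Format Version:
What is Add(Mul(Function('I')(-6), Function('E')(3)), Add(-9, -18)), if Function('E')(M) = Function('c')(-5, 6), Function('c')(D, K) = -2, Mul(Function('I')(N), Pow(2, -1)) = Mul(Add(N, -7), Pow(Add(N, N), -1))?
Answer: Rational(-94, 3) ≈ -31.333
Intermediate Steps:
Function('I')(N) = Mul(Pow(N, -1), Add(-7, N)) (Function('I')(N) = Mul(2, Mul(Add(N, -7), Pow(Add(N, N), -1))) = Mul(2, Mul(Add(-7, N), Pow(Mul(2, N), -1))) = Mul(2, Mul(Add(-7, N), Mul(Rational(1, 2), Pow(N, -1)))) = Mul(2, Mul(Rational(1, 2), Pow(N, -1), Add(-7, N))) = Mul(Pow(N, -1), Add(-7, N)))
Function('E')(M) = -2
Add(Mul(Function('I')(-6), Function('E')(3)), Add(-9, -18)) = Add(Mul(Mul(Pow(-6, -1), Add(-7, -6)), -2), Add(-9, -18)) = Add(Mul(Mul(Rational(-1, 6), -13), -2), -27) = Add(Mul(Rational(13, 6), -2), -27) = Add(Rational(-13, 3), -27) = Rational(-94, 3)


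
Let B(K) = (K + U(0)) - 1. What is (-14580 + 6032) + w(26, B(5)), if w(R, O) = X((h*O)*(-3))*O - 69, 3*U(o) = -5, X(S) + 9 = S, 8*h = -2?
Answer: -103607/12 ≈ -8633.9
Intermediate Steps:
h = -1/4 (h = (1/8)*(-2) = -1/4 ≈ -0.25000)
X(S) = -9 + S
U(o) = -5/3 (U(o) = (1/3)*(-5) = -5/3)
B(K) = -8/3 + K (B(K) = (K - 5/3) - 1 = (-5/3 + K) - 1 = -8/3 + K)
w(R, O) = -69 + O*(-9 + 3*O/4) (w(R, O) = (-9 - O/4*(-3))*O - 69 = (-9 + 3*O/4)*O - 69 = O*(-9 + 3*O/4) - 69 = -69 + O*(-9 + 3*O/4))
(-14580 + 6032) + w(26, B(5)) = (-14580 + 6032) + (-69 + 3*(-8/3 + 5)*(-12 + (-8/3 + 5))/4) = -8548 + (-69 + (3/4)*(7/3)*(-12 + 7/3)) = -8548 + (-69 + (3/4)*(7/3)*(-29/3)) = -8548 + (-69 - 203/12) = -8548 - 1031/12 = -103607/12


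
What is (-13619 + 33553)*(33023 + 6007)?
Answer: 778024020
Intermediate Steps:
(-13619 + 33553)*(33023 + 6007) = 19934*39030 = 778024020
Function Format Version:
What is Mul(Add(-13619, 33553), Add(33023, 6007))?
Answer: 778024020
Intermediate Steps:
Mul(Add(-13619, 33553), Add(33023, 6007)) = Mul(19934, 39030) = 778024020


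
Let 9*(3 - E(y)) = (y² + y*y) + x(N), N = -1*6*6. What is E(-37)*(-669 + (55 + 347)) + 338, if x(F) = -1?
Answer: 242204/3 ≈ 80735.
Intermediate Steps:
N = -36 (N = -6*6 = -36)
E(y) = 28/9 - 2*y²/9 (E(y) = 3 - ((y² + y*y) - 1)/9 = 3 - ((y² + y²) - 1)/9 = 3 - (2*y² - 1)/9 = 3 - (-1 + 2*y²)/9 = 3 + (⅑ - 2*y²/9) = 28/9 - 2*y²/9)
E(-37)*(-669 + (55 + 347)) + 338 = (28/9 - 2/9*(-37)²)*(-669 + (55 + 347)) + 338 = (28/9 - 2/9*1369)*(-669 + 402) + 338 = (28/9 - 2738/9)*(-267) + 338 = -2710/9*(-267) + 338 = 241190/3 + 338 = 242204/3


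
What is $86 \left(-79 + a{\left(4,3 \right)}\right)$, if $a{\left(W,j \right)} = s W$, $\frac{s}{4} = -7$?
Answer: $-16426$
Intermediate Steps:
$s = -28$ ($s = 4 \left(-7\right) = -28$)
$a{\left(W,j \right)} = - 28 W$
$86 \left(-79 + a{\left(4,3 \right)}\right) = 86 \left(-79 - 112\right) = 86 \left(-191\right) = -16426$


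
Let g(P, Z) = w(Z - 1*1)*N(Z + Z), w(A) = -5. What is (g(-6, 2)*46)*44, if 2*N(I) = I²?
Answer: -80960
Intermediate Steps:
N(I) = I²/2
g(P, Z) = -10*Z² (g(P, Z) = -5*(Z + Z)²/2 = -5*(2*Z)²/2 = -5*4*Z²/2 = -10*Z²)
(g(-6, 2)*46)*44 = (-10*2²*46)*44 = (-10*4*46)*44 = -40*46*44 = -1840*44 = -80960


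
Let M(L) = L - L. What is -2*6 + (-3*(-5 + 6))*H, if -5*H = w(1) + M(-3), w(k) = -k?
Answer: -63/5 ≈ -12.600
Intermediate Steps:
M(L) = 0
H = ⅕ (H = -(-1*1 + 0)/5 = -(-1 + 0)/5 = -⅕*(-1) = ⅕ ≈ 0.20000)
-2*6 + (-3*(-5 + 6))*H = -2*6 - 3*(-5 + 6)*(⅕) = -12 - 3*1*(⅕) = -12 - 3*⅕ = -12 - ⅗ = -63/5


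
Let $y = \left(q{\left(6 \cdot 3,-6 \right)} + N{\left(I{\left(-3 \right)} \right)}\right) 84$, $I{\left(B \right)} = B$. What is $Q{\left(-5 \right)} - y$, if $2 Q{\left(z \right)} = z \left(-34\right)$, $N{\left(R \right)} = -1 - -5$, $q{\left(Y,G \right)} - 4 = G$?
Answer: $-83$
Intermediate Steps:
$q{\left(Y,G \right)} = 4 + G$
$N{\left(R \right)} = 4$ ($N{\left(R \right)} = -1 + 5 = 4$)
$Q{\left(z \right)} = - 17 z$ ($Q{\left(z \right)} = \frac{z \left(-34\right)}{2} = \frac{\left(-34\right) z}{2} = - 17 z$)
$y = 168$ ($y = \left(\left(4 - 6\right) + 4\right) 84 = \left(-2 + 4\right) 84 = 2 \cdot 84 = 168$)
$Q{\left(-5 \right)} - y = \left(-17\right) \left(-5\right) - 168 = 85 - 168 = -83$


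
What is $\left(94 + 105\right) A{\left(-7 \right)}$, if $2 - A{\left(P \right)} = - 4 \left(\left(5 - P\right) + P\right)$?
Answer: $4378$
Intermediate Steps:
$A{\left(P \right)} = 22$ ($A{\left(P \right)} = 2 - - 4 \left(\left(5 - P\right) + P\right) = 2 - \left(-4\right) 5 = 2 - -20 = 2 + 20 = 22$)
$\left(94 + 105\right) A{\left(-7 \right)} = \left(94 + 105\right) 22 = 199 \cdot 22 = 4378$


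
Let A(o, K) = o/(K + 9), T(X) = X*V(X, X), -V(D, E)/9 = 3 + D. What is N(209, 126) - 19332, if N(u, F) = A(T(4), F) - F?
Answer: -291898/15 ≈ -19460.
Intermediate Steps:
V(D, E) = -27 - 9*D (V(D, E) = -9*(3 + D) = -27 - 9*D)
T(X) = X*(-27 - 9*X)
A(o, K) = o/(9 + K)
N(u, F) = -F - 252/(9 + F) (N(u, F) = (-9*4*(3 + 4))/(9 + F) - F = (-9*4*7)/(9 + F) - F = -252/(9 + F) - F = -F - 252/(9 + F))
N(209, 126) - 19332 = (-252 - 1*126*(9 + 126))/(9 + 126) - 19332 = (-252 - 1*126*135)/135 - 19332 = (-252 - 17010)/135 - 19332 = (1/135)*(-17262) - 19332 = -1918/15 - 19332 = -291898/15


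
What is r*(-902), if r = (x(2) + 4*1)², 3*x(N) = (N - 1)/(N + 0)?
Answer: -281875/18 ≈ -15660.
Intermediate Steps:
x(N) = (-1 + N)/(3*N) (x(N) = ((N - 1)/(N + 0))/3 = ((-1 + N)/N)/3 = (-1 + N)/(3*N))
r = 625/36 (r = ((⅓)*(-1 + 2)/2 + 4*1)² = ((⅓)*(½)*1 + 4)² = (⅙ + 4)² = (25/6)² = 625/36 ≈ 17.361)
r*(-902) = (625/36)*(-902) = -281875/18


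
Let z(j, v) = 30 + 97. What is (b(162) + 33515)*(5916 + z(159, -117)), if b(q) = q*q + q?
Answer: 362102603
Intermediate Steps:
z(j, v) = 127
b(q) = q + q² (b(q) = q² + q = q + q²)
(b(162) + 33515)*(5916 + z(159, -117)) = (162*(1 + 162) + 33515)*(5916 + 127) = (162*163 + 33515)*6043 = (26406 + 33515)*6043 = 59921*6043 = 362102603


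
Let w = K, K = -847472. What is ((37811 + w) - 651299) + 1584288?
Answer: 123328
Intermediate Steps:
w = -847472
((37811 + w) - 651299) + 1584288 = ((37811 - 847472) - 651299) + 1584288 = (-809661 - 651299) + 1584288 = -1460960 + 1584288 = 123328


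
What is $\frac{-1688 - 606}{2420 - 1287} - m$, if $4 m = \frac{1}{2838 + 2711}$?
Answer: $- \frac{50918757}{25148068} \approx -2.0248$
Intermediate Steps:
$m = \frac{1}{22196}$ ($m = \frac{1}{4 \left(2838 + 2711\right)} = \frac{1}{4 \cdot 5549} = \frac{1}{4} \cdot \frac{1}{5549} = \frac{1}{22196} \approx 4.5053 \cdot 10^{-5}$)
$\frac{-1688 - 606}{2420 - 1287} - m = \frac{-1688 - 606}{2420 - 1287} - \frac{1}{22196} = - \frac{2294}{1133} - \frac{1}{22196} = - \frac{50918757}{25148068}$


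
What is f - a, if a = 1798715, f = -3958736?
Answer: -5757451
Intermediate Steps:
f - a = -3958736 - 1*1798715 = -3958736 - 1798715 = -5757451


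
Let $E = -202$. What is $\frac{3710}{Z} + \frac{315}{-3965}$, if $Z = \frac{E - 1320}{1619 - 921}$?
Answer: $- \frac{1026816413}{603473} \approx -1701.5$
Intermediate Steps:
$Z = - \frac{761}{349}$ ($Z = \frac{-202 - 1320}{1619 - 921} = - \frac{1522}{698} = \left(-1522\right) \frac{1}{698} = - \frac{761}{349} \approx -2.1805$)
$\frac{3710}{Z} + \frac{315}{-3965} = \frac{3710}{- \frac{761}{349}} + \frac{315}{-3965} = 3710 \left(- \frac{349}{761}\right) + 315 \left(- \frac{1}{3965}\right) = - \frac{1294790}{761} - \frac{63}{793} = - \frac{1026816413}{603473}$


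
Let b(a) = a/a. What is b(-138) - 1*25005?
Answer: -25004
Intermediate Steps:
b(a) = 1
b(-138) - 1*25005 = 1 - 1*25005 = 1 - 25005 = -25004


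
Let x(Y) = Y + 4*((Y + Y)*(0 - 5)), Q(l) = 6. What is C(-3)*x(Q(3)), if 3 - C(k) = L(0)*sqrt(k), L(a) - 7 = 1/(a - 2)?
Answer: -702 + 1521*I*sqrt(3) ≈ -702.0 + 2634.4*I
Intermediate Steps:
L(a) = 7 + 1/(-2 + a) (L(a) = 7 + 1/(a - 2) = 7 + 1/(-2 + a))
C(k) = 3 - 13*sqrt(k)/2 (C(k) = 3 - (-13 + 7*0)/(-2 + 0)*sqrt(k) = 3 - (-13 + 0)/(-2)*sqrt(k) = 3 - (-1/2*(-13))*sqrt(k) = 3 - 13*sqrt(k)/2)
x(Y) = -39*Y (x(Y) = Y + 4*((2*Y)*(-5)) = Y + 4*(-10*Y) = Y - 40*Y = -39*Y)
C(-3)*x(Q(3)) = (3 - 13*I*sqrt(3)/2)*(-39*6) = (3 - 13*I*sqrt(3)/2)*(-234) = -702 + 1521*I*sqrt(3)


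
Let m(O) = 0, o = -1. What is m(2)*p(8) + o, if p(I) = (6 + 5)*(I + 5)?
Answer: -1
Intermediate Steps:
p(I) = 55 + 11*I (p(I) = 11*(5 + I) = 55 + 11*I)
m(2)*p(8) + o = 0*(55 + 11*8) - 1 = 0*(55 + 88) - 1 = 0*143 - 1 = 0 - 1 = -1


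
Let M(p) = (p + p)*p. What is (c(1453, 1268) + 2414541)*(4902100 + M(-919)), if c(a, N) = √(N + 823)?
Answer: 15914775759102 + 6591222*√2091 ≈ 1.5915e+13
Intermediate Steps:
c(a, N) = √(823 + N)
M(p) = 2*p² (M(p) = (2*p)*p = 2*p²)
(c(1453, 1268) + 2414541)*(4902100 + M(-919)) = (√(823 + 1268) + 2414541)*(4902100 + 2*(-919)²) = (√2091 + 2414541)*(4902100 + 2*844561) = (2414541 + √2091)*(4902100 + 1689122) = (2414541 + √2091)*6591222 = 15914775759102 + 6591222*√2091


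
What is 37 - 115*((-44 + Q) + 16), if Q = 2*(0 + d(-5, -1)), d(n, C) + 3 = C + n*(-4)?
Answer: -423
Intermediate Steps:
d(n, C) = -3 + C - 4*n (d(n, C) = -3 + (C + n*(-4)) = -3 + (C - 4*n) = -3 + C - 4*n)
Q = 32 (Q = 2*(0 + (-3 - 1 - 4*(-5))) = 2*(0 + (-3 - 1 + 20)) = 2*(0 + 16) = 2*16 = 32)
37 - 115*((-44 + Q) + 16) = 37 - 115*((-44 + 32) + 16) = 37 - 115*(-12 + 16) = 37 - 115*4 = 37 - 460 = -423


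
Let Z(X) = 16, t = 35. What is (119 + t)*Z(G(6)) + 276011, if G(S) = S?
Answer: 278475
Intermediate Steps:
(119 + t)*Z(G(6)) + 276011 = (119 + 35)*16 + 276011 = 154*16 + 276011 = 2464 + 276011 = 278475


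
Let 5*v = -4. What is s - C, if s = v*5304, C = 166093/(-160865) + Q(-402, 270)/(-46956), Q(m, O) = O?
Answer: -1068116505845/251785898 ≈ -4242.2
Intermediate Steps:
v = -4/5 (v = (1/5)*(-4) = -4/5 ≈ -0.80000)
C = -1307082743/1258929490 (C = 166093/(-160865) + 270/(-46956) = 166093*(-1/160865) + 270*(-1/46956) = -166093/160865 - 45/7826 = -1307082743/1258929490 ≈ -1.0382)
s = -21216/5 (s = -4/5*5304 = -21216/5 ≈ -4243.2)
s - C = -21216/5 - 1*(-1307082743/1258929490) = -21216/5 + 1307082743/1258929490 = -1068116505845/251785898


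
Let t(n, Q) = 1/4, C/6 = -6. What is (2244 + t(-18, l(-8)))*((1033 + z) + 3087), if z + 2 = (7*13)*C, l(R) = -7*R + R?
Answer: 3779317/2 ≈ 1.8897e+6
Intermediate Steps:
C = -36 (C = 6*(-6) = -36)
l(R) = -6*R
z = -3278 (z = -2 + (7*13)*(-36) = -2 + 91*(-36) = -2 - 3276 = -3278)
t(n, Q) = 1/4
(2244 + t(-18, l(-8)))*((1033 + z) + 3087) = (2244 + 1/4)*((1033 - 3278) + 3087) = 8977*(-2245 + 3087)/4 = (8977/4)*842 = 3779317/2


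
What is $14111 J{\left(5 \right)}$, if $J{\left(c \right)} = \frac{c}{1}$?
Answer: $70555$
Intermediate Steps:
$J{\left(c \right)} = c$ ($J{\left(c \right)} = c 1 = c$)
$14111 J{\left(5 \right)} = 14111 \cdot 5 = 70555$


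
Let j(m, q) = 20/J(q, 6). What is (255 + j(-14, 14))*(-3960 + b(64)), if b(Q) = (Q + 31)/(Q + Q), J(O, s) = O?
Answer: -909679075/896 ≈ -1.0153e+6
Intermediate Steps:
b(Q) = (31 + Q)/(2*Q) (b(Q) = (31 + Q)/((2*Q)) = (31 + Q)*(1/(2*Q)) = (31 + Q)/(2*Q))
j(m, q) = 20/q
(255 + j(-14, 14))*(-3960 + b(64)) = (255 + 20/14)*(-3960 + (1/2)*(31 + 64)/64) = (255 + 20*(1/14))*(-3960 + (1/2)*(1/64)*95) = (255 + 10/7)*(-3960 + 95/128) = (1795/7)*(-506785/128) = -909679075/896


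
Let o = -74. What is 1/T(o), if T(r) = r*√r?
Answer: I*√74/5476 ≈ 0.0015709*I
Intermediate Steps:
T(r) = r^(3/2)
1/T(o) = 1/((-74)^(3/2)) = 1/(-74*I*√74) = I*√74/5476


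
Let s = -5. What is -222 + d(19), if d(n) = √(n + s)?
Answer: -222 + √14 ≈ -218.26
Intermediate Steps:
d(n) = √(-5 + n) (d(n) = √(n - 5) = √(-5 + n))
-222 + d(19) = -222 + √(-5 + 19) = -222 + √14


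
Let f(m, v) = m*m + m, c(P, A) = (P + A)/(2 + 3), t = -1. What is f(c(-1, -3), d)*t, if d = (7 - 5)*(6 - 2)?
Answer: 4/25 ≈ 0.16000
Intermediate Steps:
d = 8 (d = 2*4 = 8)
c(P, A) = A/5 + P/5 (c(P, A) = (A + P)/5 = (A + P)*(1/5) = A/5 + P/5)
f(m, v) = m + m**2 (f(m, v) = m**2 + m = m + m**2)
f(c(-1, -3), d)*t = (((1/5)*(-3) + (1/5)*(-1))*(1 + ((1/5)*(-3) + (1/5)*(-1))))*(-1) = ((-3/5 - 1/5)*(1 + (-3/5 - 1/5)))*(-1) = -4*(1 - 4/5)/5*(-1) = -4/5*1/5*(-1) = -4/25*(-1) = 4/25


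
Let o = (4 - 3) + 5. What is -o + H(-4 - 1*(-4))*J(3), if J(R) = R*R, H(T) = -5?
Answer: -51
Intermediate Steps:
J(R) = R**2
o = 6 (o = 1 + 5 = 6)
-o + H(-4 - 1*(-4))*J(3) = -1*6 - 5*3**2 = -6 - 5*9 = -6 - 45 = -51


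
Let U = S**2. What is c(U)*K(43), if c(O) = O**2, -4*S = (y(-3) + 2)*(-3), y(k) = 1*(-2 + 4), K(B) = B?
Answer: 3483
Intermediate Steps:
y(k) = 2 (y(k) = 1*2 = 2)
S = 3 (S = -(2 + 2)*(-3)/4 = -(-3) = -1/4*(-12) = 3)
U = 9 (U = 3**2 = 9)
c(U)*K(43) = 9**2*43 = 81*43 = 3483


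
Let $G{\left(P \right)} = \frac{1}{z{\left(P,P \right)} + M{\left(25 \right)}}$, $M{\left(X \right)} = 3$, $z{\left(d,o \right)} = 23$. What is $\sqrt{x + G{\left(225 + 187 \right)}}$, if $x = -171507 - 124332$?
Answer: $\frac{i \sqrt{199987138}}{26} \approx 543.91 i$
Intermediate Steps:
$x = -295839$
$G{\left(P \right)} = \frac{1}{26}$ ($G{\left(P \right)} = \frac{1}{23 + 3} = \frac{1}{26}$)
$\sqrt{x + G{\left(225 + 187 \right)}} = \sqrt{-295839 + \frac{1}{26}} = \sqrt{- \frac{7691813}{26}} = \frac{i \sqrt{199987138}}{26}$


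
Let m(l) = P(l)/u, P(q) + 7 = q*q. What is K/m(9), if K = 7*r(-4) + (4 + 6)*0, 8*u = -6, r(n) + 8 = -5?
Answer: 273/296 ≈ 0.92230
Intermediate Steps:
r(n) = -13 (r(n) = -8 - 5 = -13)
u = -¾ (u = (⅛)*(-6) = -¾ ≈ -0.75000)
P(q) = -7 + q² (P(q) = -7 + q*q = -7 + q²)
m(l) = 28/3 - 4*l²/3 (m(l) = (-7 + l²)/(-¾) = (-7 + l²)*(-4/3) = 28/3 - 4*l²/3)
K = -91 (K = 7*(-13) + (4 + 6)*0 = -91 + 10*0 = -91 + 0 = -91)
K/m(9) = -91/(28/3 - 4/3*9²) = -91/(28/3 - 4/3*81) = -91/(28/3 - 108) = -91/(-296/3) = -91*(-3/296) = 273/296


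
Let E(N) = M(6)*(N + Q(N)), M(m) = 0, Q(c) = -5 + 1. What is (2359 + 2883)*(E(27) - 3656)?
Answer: -19164752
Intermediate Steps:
Q(c) = -4
E(N) = 0 (E(N) = 0*(N - 4) = 0*(-4 + N) = 0)
(2359 + 2883)*(E(27) - 3656) = (2359 + 2883)*(0 - 3656) = 5242*(-3656) = -19164752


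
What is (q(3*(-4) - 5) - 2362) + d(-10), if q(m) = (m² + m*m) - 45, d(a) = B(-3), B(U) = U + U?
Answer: -1835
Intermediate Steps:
B(U) = 2*U
d(a) = -6 (d(a) = 2*(-3) = -6)
q(m) = -45 + 2*m² (q(m) = (m² + m²) - 45 = 2*m² - 45 = -45 + 2*m²)
(q(3*(-4) - 5) - 2362) + d(-10) = ((-45 + 2*(3*(-4) - 5)²) - 2362) - 6 = ((-45 + 2*(-12 - 5)²) - 2362) - 6 = ((-45 + 2*(-17)²) - 2362) - 6 = ((-45 + 2*289) - 2362) - 6 = ((-45 + 578) - 2362) - 6 = (533 - 2362) - 6 = -1829 - 6 = -1835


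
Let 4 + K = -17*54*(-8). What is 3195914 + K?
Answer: 3203254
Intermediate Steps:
K = 7340 (K = -4 - 17*54*(-8) = -4 - 918*(-8) = -4 + 7344 = 7340)
3195914 + K = 3195914 + 7340 = 3203254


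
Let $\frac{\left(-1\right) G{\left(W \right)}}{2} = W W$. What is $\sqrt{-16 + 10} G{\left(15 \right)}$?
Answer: $- 450 i \sqrt{6} \approx - 1102.3 i$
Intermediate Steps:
$G{\left(W \right)} = - 2 W^{2}$ ($G{\left(W \right)} = - 2 W W = - 2 W^{2}$)
$\sqrt{-16 + 10} G{\left(15 \right)} = \sqrt{-16 + 10} \left(- 2 \cdot 15^{2}\right) = \sqrt{-6} \left(\left(-2\right) 225\right) = i \sqrt{6} \left(-450\right) = - 450 i \sqrt{6}$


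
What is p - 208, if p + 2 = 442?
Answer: 232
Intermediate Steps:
p = 440 (p = -2 + 442 = 440)
p - 208 = 440 - 208 = 232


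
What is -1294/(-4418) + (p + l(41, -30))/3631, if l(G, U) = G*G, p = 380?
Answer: 6902006/8020879 ≈ 0.86051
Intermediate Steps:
l(G, U) = G**2
-1294/(-4418) + (p + l(41, -30))/3631 = -1294/(-4418) + (380 + 41**2)/3631 = -1294*(-1/4418) + (380 + 1681)*(1/3631) = 647/2209 + 2061*(1/3631) = 647/2209 + 2061/3631 = 6902006/8020879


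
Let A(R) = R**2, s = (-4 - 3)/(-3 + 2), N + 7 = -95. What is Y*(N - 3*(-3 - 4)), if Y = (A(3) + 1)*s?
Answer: -5670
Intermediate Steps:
N = -102 (N = -7 - 95 = -102)
s = 7 (s = -7/(-1) = -7*(-1) = 7)
Y = 70 (Y = (3**2 + 1)*7 = (9 + 1)*7 = 10*7 = 70)
Y*(N - 3*(-3 - 4)) = 70*(-102 - 3*(-3 - 4)) = 70*(-102 - 3*(-7)) = 70*(-102 + 21) = 70*(-81) = -5670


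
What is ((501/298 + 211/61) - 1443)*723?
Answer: -18897351045/18178 ≈ -1.0396e+6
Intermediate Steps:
((501/298 + 211/61) - 1443)*723 = (93439/18178 - 1443)*723 = -26137415/18178*723 = -18897351045/18178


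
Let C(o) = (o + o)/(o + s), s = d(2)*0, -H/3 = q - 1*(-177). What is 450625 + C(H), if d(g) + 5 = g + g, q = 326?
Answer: 450627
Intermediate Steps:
d(g) = -5 + 2*g (d(g) = -5 + (g + g) = -5 + 2*g)
H = -1509 (H = -3*(326 - 1*(-177)) = -3*(326 + 177) = -3*503 = -1509)
s = 0 (s = (-5 + 2*2)*0 = (-5 + 4)*0 = -1*0 = 0)
C(o) = 2 (C(o) = (o + o)/(o + 0) = (2*o)/o = 2)
450625 + C(H) = 450625 + 2 = 450627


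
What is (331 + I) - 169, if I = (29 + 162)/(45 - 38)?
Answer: 1325/7 ≈ 189.29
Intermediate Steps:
I = 191/7 ≈ 27.286
(331 + I) - 169 = (331 + 191/7) - 169 = 2508/7 - 169 = 1325/7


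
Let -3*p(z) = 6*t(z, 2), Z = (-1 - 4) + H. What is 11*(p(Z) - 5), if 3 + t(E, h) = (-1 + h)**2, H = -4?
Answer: -11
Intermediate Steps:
t(E, h) = -3 + (-1 + h)**2
Z = -9 (Z = (-1 - 4) - 4 = -5 - 4 = -9)
p(z) = 4 (p(z) = -2*(-3 + (-1 + 2)**2) = -2*(-3 + 1**2) = -2*(-3 + 1) = -2*(-2) = -1/3*(-12) = 4)
11*(p(Z) - 5) = 11*(4 - 5) = 11*(-1) = -11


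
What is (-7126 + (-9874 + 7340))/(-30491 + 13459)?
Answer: 2415/4258 ≈ 0.56717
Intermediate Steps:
(-7126 + (-9874 + 7340))/(-30491 + 13459) = (-7126 - 2534)/(-17032) = -9660*(-1/17032) = 2415/4258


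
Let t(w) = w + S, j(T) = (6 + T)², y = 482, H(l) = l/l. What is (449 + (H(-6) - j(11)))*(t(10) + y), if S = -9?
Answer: 77763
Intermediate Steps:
H(l) = 1
t(w) = -9 + w (t(w) = w - 9 = -9 + w)
(449 + (H(-6) - j(11)))*(t(10) + y) = (449 + (1 - (6 + 11)²))*((-9 + 10) + 482) = (449 + (1 - 1*17²))*(1 + 482) = (449 + (1 - 1*289))*483 = (449 + (1 - 289))*483 = (449 - 288)*483 = 161*483 = 77763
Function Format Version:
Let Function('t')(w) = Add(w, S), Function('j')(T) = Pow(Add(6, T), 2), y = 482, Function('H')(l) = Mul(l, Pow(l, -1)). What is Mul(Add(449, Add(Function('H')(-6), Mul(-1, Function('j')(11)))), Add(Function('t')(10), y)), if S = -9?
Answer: 77763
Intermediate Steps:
Function('H')(l) = 1
Function('t')(w) = Add(-9, w) (Function('t')(w) = Add(w, -9) = Add(-9, w))
Mul(Add(449, Add(Function('H')(-6), Mul(-1, Function('j')(11)))), Add(Function('t')(10), y)) = Mul(Add(449, Add(1, Mul(-1, Pow(Add(6, 11), 2)))), Add(Add(-9, 10), 482)) = Mul(Add(449, Add(1, Mul(-1, Pow(17, 2)))), Add(1, 482)) = Mul(Add(449, Add(1, Mul(-1, 289))), 483) = Mul(Add(449, Add(1, -289)), 483) = Mul(Add(449, -288), 483) = Mul(161, 483) = 77763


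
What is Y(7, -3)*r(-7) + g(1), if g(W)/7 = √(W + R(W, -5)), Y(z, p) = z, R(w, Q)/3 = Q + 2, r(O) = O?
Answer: -49 + 14*I*√2 ≈ -49.0 + 19.799*I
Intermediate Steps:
R(w, Q) = 6 + 3*Q (R(w, Q) = 3*(Q + 2) = 3*(2 + Q) = 6 + 3*Q)
g(W) = 7*√(-9 + W) (g(W) = 7*√(W + (6 + 3*(-5))) = 7*√(W + (6 - 15)) = 7*√(W - 9) = 7*√(-9 + W))
Y(7, -3)*r(-7) + g(1) = 7*(-7) + 7*√(-9 + 1) = -49 + 7*√(-8) = -49 + 7*(2*I*√2) = -49 + 14*I*√2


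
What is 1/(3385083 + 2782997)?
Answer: 1/6168080 ≈ 1.6212e-7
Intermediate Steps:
1/(3385083 + 2782997) = 1/6168080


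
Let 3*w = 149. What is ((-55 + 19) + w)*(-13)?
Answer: -533/3 ≈ -177.67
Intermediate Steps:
w = 149/3 (w = (⅓)*149 = 149/3 ≈ 49.667)
((-55 + 19) + w)*(-13) = ((-55 + 19) + 149/3)*(-13) = (-36 + 149/3)*(-13) = (41/3)*(-13) = -533/3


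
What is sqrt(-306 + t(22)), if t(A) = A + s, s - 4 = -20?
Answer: 10*I*sqrt(3) ≈ 17.32*I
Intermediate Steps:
s = -16 (s = 4 - 20 = -16)
t(A) = -16 + A (t(A) = A - 16 = -16 + A)
sqrt(-306 + t(22)) = sqrt(-306 + (-16 + 22)) = sqrt(-306 + 6) = sqrt(-300) = 10*I*sqrt(3)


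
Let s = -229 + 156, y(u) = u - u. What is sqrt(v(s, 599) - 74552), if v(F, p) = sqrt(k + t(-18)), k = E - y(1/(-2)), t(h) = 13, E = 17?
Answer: sqrt(-74552 + sqrt(30)) ≈ 273.03*I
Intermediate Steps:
y(u) = 0
s = -73
k = 17 (k = 17 - 1*0 = 17 + 0 = 17)
v(F, p) = sqrt(30) (v(F, p) = sqrt(17 + 13) = sqrt(30))
sqrt(v(s, 599) - 74552) = sqrt(sqrt(30) - 74552) = sqrt(-74552 + sqrt(30))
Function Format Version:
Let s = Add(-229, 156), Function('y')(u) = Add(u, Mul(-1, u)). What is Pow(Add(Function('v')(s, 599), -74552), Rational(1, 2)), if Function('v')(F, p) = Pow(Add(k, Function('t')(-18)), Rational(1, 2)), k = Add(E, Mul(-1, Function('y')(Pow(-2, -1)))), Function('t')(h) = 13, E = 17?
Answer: Pow(Add(-74552, Pow(30, Rational(1, 2))), Rational(1, 2)) ≈ Mul(273.03, I)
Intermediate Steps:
Function('y')(u) = 0
s = -73
k = 17 (k = Add(17, Mul(-1, 0)) = Add(17, 0) = 17)
Function('v')(F, p) = Pow(30, Rational(1, 2)) (Function('v')(F, p) = Pow(Add(17, 13), Rational(1, 2)) = Pow(30, Rational(1, 2)))
Pow(Add(Function('v')(s, 599), -74552), Rational(1, 2)) = Pow(Add(Pow(30, Rational(1, 2)), -74552), Rational(1, 2)) = Pow(Add(-74552, Pow(30, Rational(1, 2))), Rational(1, 2))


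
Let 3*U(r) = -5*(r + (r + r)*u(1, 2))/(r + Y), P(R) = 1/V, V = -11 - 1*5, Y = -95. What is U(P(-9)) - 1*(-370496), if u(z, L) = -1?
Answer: 1690573253/4563 ≈ 3.7050e+5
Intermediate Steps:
V = -16 (V = -11 - 5 = -16)
P(R) = -1/16 (P(R) = 1/(-16) = -1/16)
U(r) = 5*r/(3*(-95 + r)) (U(r) = (-5*(r + (r + r)*(-1))/(r - 95))/3 = (-5*(r + (2*r)*(-1))/(-95 + r))/3 = (-5*(r - 2*r)/(-95 + r))/3 = (-5*(-r)/(-95 + r))/3 = (-(-5)*r/(-95 + r))/3 = (5*r/(-95 + r))/3 = 5*r/(3*(-95 + r)))
U(P(-9)) - 1*(-370496) = (5/3)*(-1/16)/(-95 - 1/16) - 1*(-370496) = (5/3)*(-1/16)/(-1521/16) + 370496 = (5/3)*(-1/16)*(-16/1521) + 370496 = 5/4563 + 370496 = 1690573253/4563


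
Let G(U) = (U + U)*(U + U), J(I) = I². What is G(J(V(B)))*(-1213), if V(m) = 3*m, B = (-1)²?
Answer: -393012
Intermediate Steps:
B = 1
G(U) = 4*U² (G(U) = (2*U)*(2*U) = 4*U²)
G(J(V(B)))*(-1213) = (4*((3*1)²)²)*(-1213) = (4*(3²)²)*(-1213) = (4*9²)*(-1213) = (4*81)*(-1213) = 324*(-1213) = -393012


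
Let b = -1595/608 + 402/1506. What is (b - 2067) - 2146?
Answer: -643297113/152608 ≈ -4215.4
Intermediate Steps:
b = -359609/152608 (b = -1595*1/608 + 402*(1/1506) = -1595/608 + 67/251 = -359609/152608 ≈ -2.3564)
(b - 2067) - 2146 = (-359609/152608 - 2067) - 2146 = -315800345/152608 - 2146 = -643297113/152608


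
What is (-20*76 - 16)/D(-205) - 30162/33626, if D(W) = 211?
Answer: -29006859/3547543 ≈ -8.1766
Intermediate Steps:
(-20*76 - 16)/D(-205) - 30162/33626 = (-20*76 - 16)/211 - 30162/33626 = (-1520 - 16)*(1/211) - 30162*1/33626 = -1536*1/211 - 15081/16813 = -1536/211 - 15081/16813 = -29006859/3547543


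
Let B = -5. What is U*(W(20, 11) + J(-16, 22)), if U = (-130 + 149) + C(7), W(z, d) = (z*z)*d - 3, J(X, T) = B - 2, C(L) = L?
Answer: 114140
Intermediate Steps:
J(X, T) = -7 (J(X, T) = -5 - 2 = -7)
W(z, d) = -3 + d*z² (W(z, d) = z²*d - 3 = d*z² - 3 = -3 + d*z²)
U = 26 (U = (-130 + 149) + 7 = 19 + 7 = 26)
U*(W(20, 11) + J(-16, 22)) = 26*((-3 + 11*20²) - 7) = 26*((-3 + 11*400) - 7) = 26*((-3 + 4400) - 7) = 26*(4397 - 7) = 26*4390 = 114140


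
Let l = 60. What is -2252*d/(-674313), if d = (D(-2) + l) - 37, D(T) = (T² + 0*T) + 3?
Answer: 22520/224771 ≈ 0.10019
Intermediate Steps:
D(T) = 3 + T² (D(T) = (T² + 0) + 3 = T² + 3 = 3 + T²)
d = 30 (d = ((3 + (-2)²) + 60) - 37 = ((3 + 4) + 60) - 37 = (7 + 60) - 37 = 67 - 37 = 30)
-2252*d/(-674313) = -2252*30/(-674313) = -67560*(-1/674313) = 22520/224771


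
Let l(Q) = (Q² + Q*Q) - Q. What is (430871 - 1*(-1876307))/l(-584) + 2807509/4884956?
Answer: 412098068076/104216872543 ≈ 3.9542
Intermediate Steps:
l(Q) = -Q + 2*Q² (l(Q) = (Q² + Q²) - Q = 2*Q² - Q = -Q + 2*Q²)
(430871 - 1*(-1876307))/l(-584) + 2807509/4884956 = (430871 - 1*(-1876307))/((-584*(-1 + 2*(-584)))) + 2807509/4884956 = (430871 + 1876307)/((-584*(-1 - 1168))) + 2807509*(1/4884956) = 2307178/((-584*(-1169))) + 2807509/4884956 = 2307178/682696 + 2807509/4884956 = 2307178*(1/682696) + 2807509/4884956 = 1153589/341348 + 2807509/4884956 = 412098068076/104216872543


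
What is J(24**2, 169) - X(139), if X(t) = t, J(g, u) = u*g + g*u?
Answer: 194549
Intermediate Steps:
J(g, u) = 2*g*u (J(g, u) = g*u + g*u = 2*g*u)
J(24**2, 169) - X(139) = 2*24**2*169 - 1*139 = 2*576*169 - 139 = 194688 - 139 = 194549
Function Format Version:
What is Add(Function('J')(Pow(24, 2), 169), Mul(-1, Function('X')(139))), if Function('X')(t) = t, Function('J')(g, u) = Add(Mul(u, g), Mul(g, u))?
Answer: 194549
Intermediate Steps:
Function('J')(g, u) = Mul(2, g, u) (Function('J')(g, u) = Add(Mul(g, u), Mul(g, u)) = Mul(2, g, u))
Add(Function('J')(Pow(24, 2), 169), Mul(-1, Function('X')(139))) = Add(Mul(2, Pow(24, 2), 169), Mul(-1, 139)) = Add(Mul(2, 576, 169), -139) = Add(194688, -139) = 194549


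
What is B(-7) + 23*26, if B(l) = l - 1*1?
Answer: 590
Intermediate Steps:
B(l) = -1 + l (B(l) = l - 1 = -1 + l)
B(-7) + 23*26 = (-1 - 7) + 23*26 = -8 + 598 = 590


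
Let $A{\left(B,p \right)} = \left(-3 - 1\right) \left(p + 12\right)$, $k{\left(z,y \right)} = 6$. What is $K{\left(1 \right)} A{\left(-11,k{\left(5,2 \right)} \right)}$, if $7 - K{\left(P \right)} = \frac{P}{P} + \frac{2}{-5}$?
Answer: $- \frac{2304}{5} \approx -460.8$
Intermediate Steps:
$K{\left(P \right)} = \frac{32}{5}$ ($K{\left(P \right)} = 7 - \left(\frac{P}{P} + \frac{2}{-5}\right) = 7 - \left(1 + 2 \left(- \frac{1}{5}\right)\right) = 7 - \left(1 - \frac{2}{5}\right) = 7 - \frac{3}{5} = \frac{32}{5}$)
$A{\left(B,p \right)} = -48 - 4 p$ ($A{\left(B,p \right)} = - 4 \left(12 + p\right) = -48 - 4 p$)
$K{\left(1 \right)} A{\left(-11,k{\left(5,2 \right)} \right)} = \frac{32 \left(-48 - 24\right)}{5} = \frac{32}{5} \left(-72\right) = - \frac{2304}{5}$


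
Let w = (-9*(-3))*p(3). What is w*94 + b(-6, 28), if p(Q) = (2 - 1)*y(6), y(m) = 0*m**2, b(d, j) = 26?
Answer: 26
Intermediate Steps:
y(m) = 0
p(Q) = 0 (p(Q) = (2 - 1)*0 = 1*0 = 0)
w = 0 (w = -9*(-3)*0 = 27*0 = 0)
w*94 + b(-6, 28) = 0*94 + 26 = 0 + 26 = 26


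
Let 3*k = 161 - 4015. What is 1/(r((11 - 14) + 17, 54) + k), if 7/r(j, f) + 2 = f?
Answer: -156/200387 ≈ -0.00077849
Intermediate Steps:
r(j, f) = 7/(-2 + f)
k = -3854/3 (k = (161 - 4015)/3 = (⅓)*(-3854) = -3854/3 ≈ -1284.7)
1/(r((11 - 14) + 17, 54) + k) = 1/(7/(-2 + 54) - 3854/3) = 1/(7/52 - 3854/3) = 1/(-200387/156) = -156/200387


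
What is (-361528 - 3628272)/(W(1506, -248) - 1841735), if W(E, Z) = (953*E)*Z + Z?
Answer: 3989800/357776047 ≈ 0.011152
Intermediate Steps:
W(E, Z) = Z + 953*E*Z (W(E, Z) = 953*E*Z + Z = Z + 953*E*Z)
(-361528 - 3628272)/(W(1506, -248) - 1841735) = (-361528 - 3628272)/(-248*(1 + 953*1506) - 1841735) = -3989800/(-248*(1 + 1435218) - 1841735) = -3989800/(-248*1435219 - 1841735) = -3989800/(-355934312 - 1841735) = -3989800/(-357776047) = -3989800*(-1/357776047) = 3989800/357776047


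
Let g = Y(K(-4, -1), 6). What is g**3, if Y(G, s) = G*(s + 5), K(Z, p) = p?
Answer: -1331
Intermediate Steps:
Y(G, s) = G*(5 + s)
g = -11 (g = -(5 + 6) = -1*11 = -11)
g**3 = (-11)**3 = -1331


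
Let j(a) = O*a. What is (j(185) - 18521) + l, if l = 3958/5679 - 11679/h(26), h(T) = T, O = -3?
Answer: -2882869837/147654 ≈ -19525.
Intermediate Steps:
l = -66222133/147654 (l = 3958/5679 - 11679/26 = -66222133/147654 ≈ -448.50)
j(a) = -3*a
(j(185) - 18521) + l = (-3*185 - 18521) - 66222133/147654 = (-555 - 18521) - 66222133/147654 = -19076 - 66222133/147654 = -2882869837/147654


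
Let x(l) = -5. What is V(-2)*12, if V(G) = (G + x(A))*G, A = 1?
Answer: 168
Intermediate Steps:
V(G) = G*(-5 + G) (V(G) = (G - 5)*G = (-5 + G)*G = G*(-5 + G))
V(-2)*12 = -2*(-5 - 2)*12 = -2*(-7)*12 = 14*12 = 168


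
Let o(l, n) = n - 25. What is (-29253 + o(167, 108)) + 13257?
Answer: -15913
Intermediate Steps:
o(l, n) = -25 + n
(-29253 + o(167, 108)) + 13257 = (-29253 + (-25 + 108)) + 13257 = (-29253 + 83) + 13257 = -29170 + 13257 = -15913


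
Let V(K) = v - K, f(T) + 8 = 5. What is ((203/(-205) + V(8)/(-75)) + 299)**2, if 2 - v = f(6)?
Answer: 93330861001/1050625 ≈ 88834.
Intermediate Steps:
f(T) = -3 (f(T) = -8 + 5 = -3)
v = 5 (v = 2 - 1*(-3) = 2 + 3 = 5)
V(K) = 5 - K
((203/(-205) + V(8)/(-75)) + 299)**2 = ((203/(-205) + (5 - 1*8)/(-75)) + 299)**2 = ((203*(-1/205) + (5 - 8)*(-1/75)) + 299)**2 = ((-203/205 - 3*(-1/75)) + 299)**2 = ((-203/205 + 1/25) + 299)**2 = (-974/1025 + 299)**2 = (305501/1025)**2 = 93330861001/1050625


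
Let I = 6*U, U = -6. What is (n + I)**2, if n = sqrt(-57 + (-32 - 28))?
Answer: 1179 - 216*I*sqrt(13) ≈ 1179.0 - 778.8*I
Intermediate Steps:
I = -36 (I = 6*(-6) = -36)
n = 3*I*sqrt(13) (n = sqrt(-57 - 60) = sqrt(-117) = 3*I*sqrt(13) ≈ 10.817*I)
(n + I)**2 = (3*I*sqrt(13) - 36)**2 = (-36 + 3*I*sqrt(13))**2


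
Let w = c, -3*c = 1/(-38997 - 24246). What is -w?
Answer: -1/189729 ≈ -5.2707e-6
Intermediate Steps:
c = 1/189729 (c = -1/(3*(-38997 - 24246)) = -⅓/(-63243) = -⅓*(-1/63243) = 1/189729 ≈ 5.2707e-6)
w = 1/189729 ≈ 5.2707e-6
-w = -1*1/189729 = -1/189729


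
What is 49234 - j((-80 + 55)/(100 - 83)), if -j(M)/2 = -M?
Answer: 837028/17 ≈ 49237.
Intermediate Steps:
j(M) = 2*M (j(M) = -(-2)*M = 2*M)
49234 - j((-80 + 55)/(100 - 83)) = 49234 - 2*(-80 + 55)/(100 - 83) = 49234 - 2*(-25/17) = 49234 - 2*(-25*1/17) = 49234 - 2*(-25)/17 = 49234 - 1*(-50/17) = 49234 + 50/17 = 837028/17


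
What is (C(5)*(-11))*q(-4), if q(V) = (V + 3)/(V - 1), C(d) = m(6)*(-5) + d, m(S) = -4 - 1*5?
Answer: -110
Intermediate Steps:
m(S) = -9 (m(S) = -4 - 5 = -9)
C(d) = 45 + d (C(d) = -9*(-5) + d = 45 + d)
q(V) = (3 + V)/(-1 + V)
(C(5)*(-11))*q(-4) = ((45 + 5)*(-11))*((3 - 4)/(-1 - 4)) = (50*(-11))*(-1/(-5)) = -(-110)*(-1) = -550*⅕ = -110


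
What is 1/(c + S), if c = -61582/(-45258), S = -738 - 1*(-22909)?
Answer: 22629/501738350 ≈ 4.5101e-5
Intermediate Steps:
S = 22171 (S = -738 + 22909 = 22171)
c = 30791/22629 (c = -61582*(-1/45258) = 30791/22629 ≈ 1.3607)
1/(c + S) = 1/(30791/22629 + 22171) = 1/(501738350/22629) = 22629/501738350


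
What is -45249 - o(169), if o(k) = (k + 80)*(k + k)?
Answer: -129411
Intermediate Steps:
o(k) = 2*k*(80 + k) (o(k) = (80 + k)*(2*k) = 2*k*(80 + k))
-45249 - o(169) = -45249 - 2*169*(80 + 169) = -45249 - 2*169*249 = -45249 - 1*84162 = -45249 - 84162 = -129411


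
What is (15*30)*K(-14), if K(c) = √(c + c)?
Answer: 900*I*√7 ≈ 2381.2*I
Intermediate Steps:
K(c) = √2*√c (K(c) = √(2*c) = √2*√c)
(15*30)*K(-14) = (15*30)*(√2*√(-14)) = 450*(√2*(I*√14)) = 450*(2*I*√7) = 900*I*√7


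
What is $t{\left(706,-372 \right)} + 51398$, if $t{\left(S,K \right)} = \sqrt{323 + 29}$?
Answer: $51398 + 4 \sqrt{22} \approx 51417.0$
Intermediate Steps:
$t{\left(S,K \right)} = 4 \sqrt{22}$ ($t{\left(S,K \right)} = \sqrt{352} = 4 \sqrt{22}$)
$t{\left(706,-372 \right)} + 51398 = 4 \sqrt{22} + 51398 = 51398 + 4 \sqrt{22}$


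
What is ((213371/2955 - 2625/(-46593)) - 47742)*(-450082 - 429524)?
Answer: 213818527071696456/5099345 ≈ 4.1931e+10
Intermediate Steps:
((213371/2955 - 2625/(-46593)) - 47742)*(-450082 - 429524) = ((213371*(1/2955) - 2625*(-1/46593)) - 47742)*(-879606) = ((213371/2955 + 875/15531) - 47742)*(-879606) = (368494514/5099345 - 47742)*(-879606) = -243084434476/5099345*(-879606) = 213818527071696456/5099345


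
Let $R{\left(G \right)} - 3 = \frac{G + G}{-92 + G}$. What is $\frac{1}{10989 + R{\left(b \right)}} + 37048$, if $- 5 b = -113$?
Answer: $\frac{141300998251}{3813998} \approx 37048.0$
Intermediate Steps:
$b = \frac{113}{5}$ ($b = \left(- \frac{1}{5}\right) \left(-113\right) = \frac{113}{5} \approx 22.6$)
$R{\left(G \right)} = 3 + \frac{2 G}{-92 + G}$ ($R{\left(G \right)} = 3 + \frac{G + G}{-92 + G} = 3 + \frac{2 G}{-92 + G}$)
$\frac{1}{10989 + R{\left(b \right)}} + 37048 = \frac{1}{10989 + \frac{-276 + 5 \cdot \frac{113}{5}}{-92 + \frac{113}{5}}} + 37048 = \frac{1}{10989 + \frac{-276 + 113}{- \frac{347}{5}}} + 37048 = \frac{1}{10989 - - \frac{815}{347}} + 37048 = \frac{1}{10989 + \frac{815}{347}} + 37048 = \frac{1}{\frac{3813998}{347}} + 37048 = \frac{347}{3813998} + 37048 = \frac{141300998251}{3813998}$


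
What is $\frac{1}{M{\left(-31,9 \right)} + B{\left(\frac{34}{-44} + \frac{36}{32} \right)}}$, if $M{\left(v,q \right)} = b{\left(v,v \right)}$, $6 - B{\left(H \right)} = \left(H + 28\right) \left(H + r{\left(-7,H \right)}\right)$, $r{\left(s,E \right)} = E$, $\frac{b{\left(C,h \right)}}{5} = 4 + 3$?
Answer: $\frac{3872}{81407} \approx 0.047563$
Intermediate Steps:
$b{\left(C,h \right)} = 35$ ($b{\left(C,h \right)} = 5 \left(4 + 3\right) = 5 \cdot 7 = 35$)
$B{\left(H \right)} = 6 - 2 H \left(28 + H\right)$ ($B{\left(H \right)} = 6 - \left(H + 28\right) \left(H + H\right) = 6 - \left(28 + H\right) 2 H = 6 - 2 H \left(28 + H\right)$)
$M{\left(v,q \right)} = 35$
$\frac{1}{M{\left(-31,9 \right)} + B{\left(\frac{34}{-44} + \frac{36}{32} \right)}} = \frac{1}{35 - \left(-6 + 2 \left(\frac{34}{-44} + \frac{36}{32}\right)^{2} + 56 \left(\frac{34}{-44} + \frac{36}{32}\right)\right)} = \frac{1}{35 - \left(-6 + 2 \left(34 \left(- \frac{1}{44}\right) + 36 \cdot \frac{1}{32}\right)^{2} + 56 \left(34 \left(- \frac{1}{44}\right) + 36 \cdot \frac{1}{32}\right)\right)} = \frac{1}{35 - \left(-6 + 2 \left(- \frac{17}{22} + \frac{9}{8}\right)^{2} + 56 \left(- \frac{17}{22} + \frac{9}{8}\right)\right)} = \frac{1}{35 - \left(\frac{151}{11} + \frac{961}{3872}\right)} = \frac{1}{35 - \frac{54113}{3872}} = \frac{1}{\frac{81407}{3872}} = \frac{3872}{81407}$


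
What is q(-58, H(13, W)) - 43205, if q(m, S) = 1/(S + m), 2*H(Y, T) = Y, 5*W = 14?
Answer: -4450117/103 ≈ -43205.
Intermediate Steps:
W = 14/5 (W = (⅕)*14 = 14/5 ≈ 2.8000)
H(Y, T) = Y/2
q(-58, H(13, W)) - 43205 = 1/((½)*13 - 58) - 43205 = 1/(13/2 - 58) - 43205 = 1/(-103/2) - 43205 = -2/103 - 43205 = -4450117/103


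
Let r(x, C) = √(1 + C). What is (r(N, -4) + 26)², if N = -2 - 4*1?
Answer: (26 + I*√3)² ≈ 673.0 + 90.067*I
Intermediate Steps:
N = -6 (N = -2 - 4 = -6)
(r(N, -4) + 26)² = (√(1 - 4) + 26)² = (√(-3) + 26)² = (I*√3 + 26)² = (26 + I*√3)²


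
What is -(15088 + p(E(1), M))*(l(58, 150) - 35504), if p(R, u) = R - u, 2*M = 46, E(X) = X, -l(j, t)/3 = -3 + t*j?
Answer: 927990270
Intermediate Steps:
l(j, t) = 9 - 3*j*t (l(j, t) = -3*(-3 + t*j) = -3*(-3 + j*t) = 9 - 3*j*t)
M = 23 (M = (½)*46 = 23)
-(15088 + p(E(1), M))*(l(58, 150) - 35504) = -(15088 + (1 - 1*23))*((9 - 3*58*150) - 35504) = -(15088 + (1 - 23))*((9 - 26100) - 35504) = -(15088 - 22)*(-26091 - 35504) = -15066*(-61595) = -1*(-927990270) = 927990270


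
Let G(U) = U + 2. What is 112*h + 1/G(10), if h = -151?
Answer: -202943/12 ≈ -16912.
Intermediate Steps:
G(U) = 2 + U
112*h + 1/G(10) = 112*(-151) + 1/(2 + 10) = -16912 + 1/12 = -202943/12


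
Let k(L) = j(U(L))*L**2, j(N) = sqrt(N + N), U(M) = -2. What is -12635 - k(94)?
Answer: -12635 - 17672*I ≈ -12635.0 - 17672.0*I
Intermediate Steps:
j(N) = sqrt(2)*sqrt(N) (j(N) = sqrt(2*N) = sqrt(2)*sqrt(N))
k(L) = 2*I*L**2 (k(L) = (sqrt(2)*sqrt(-2))*L**2 = (sqrt(2)*(I*sqrt(2)))*L**2 = (2*I)*L**2 = 2*I*L**2)
-12635 - k(94) = -12635 - 2*I*94**2 = -12635 - 2*I*8836 = -12635 - 17672*I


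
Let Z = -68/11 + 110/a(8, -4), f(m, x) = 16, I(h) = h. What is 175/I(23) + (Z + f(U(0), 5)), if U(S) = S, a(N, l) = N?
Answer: 31551/1012 ≈ 31.177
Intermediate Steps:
Z = 333/44 (Z = -68/11 + 110/8 = -68*1/11 + 110*(1/8) = -68/11 + 55/4 = 333/44 ≈ 7.5682)
175/I(23) + (Z + f(U(0), 5)) = 175/23 + (333/44 + 16) = 175*(1/23) + 1037/44 = 175/23 + 1037/44 = 31551/1012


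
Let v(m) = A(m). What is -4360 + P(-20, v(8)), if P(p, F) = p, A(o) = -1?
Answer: -4380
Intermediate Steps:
v(m) = -1
-4360 + P(-20, v(8)) = -4360 - 20 = -4380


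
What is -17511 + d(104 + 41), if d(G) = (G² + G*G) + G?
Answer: 24684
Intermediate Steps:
d(G) = G + 2*G² (d(G) = (G² + G²) + G = 2*G² + G = G + 2*G²)
-17511 + d(104 + 41) = -17511 + (104 + 41)*(1 + 2*(104 + 41)) = -17511 + 145*(1 + 2*145) = -17511 + 145*(1 + 290) = -17511 + 145*291 = -17511 + 42195 = 24684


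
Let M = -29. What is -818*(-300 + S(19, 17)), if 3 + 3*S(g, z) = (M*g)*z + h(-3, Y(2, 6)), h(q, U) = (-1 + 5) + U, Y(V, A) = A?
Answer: 2797560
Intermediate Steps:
h(q, U) = 4 + U
S(g, z) = 7/3 - 29*g*z/3 (S(g, z) = -1 + ((-29*g)*z + (4 + 6))/3 = -1 + (-29*g*z + 10)/3 = -1 + (10 - 29*g*z)/3 = -1 + (10/3 - 29*g*z/3) = 7/3 - 29*g*z/3)
-818*(-300 + S(19, 17)) = -818*(-300 + (7/3 - 29/3*19*17)) = -818*(-300 + (7/3 - 9367/3)) = -818*(-300 - 3120) = -818*(-3420) = 2797560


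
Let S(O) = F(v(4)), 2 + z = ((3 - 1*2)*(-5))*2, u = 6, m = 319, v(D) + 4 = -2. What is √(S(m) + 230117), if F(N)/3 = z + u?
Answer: √230099 ≈ 479.69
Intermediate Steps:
v(D) = -6 (v(D) = -4 - 2 = -6)
z = -12 (z = -2 + ((3 - 1*2)*(-5))*2 = -2 + ((3 - 2)*(-5))*2 = -2 + (1*(-5))*2 = -2 - 5*2 = -2 - 10 = -12)
F(N) = -18 (F(N) = 3*(-12 + 6) = 3*(-6) = -18)
S(O) = -18
√(S(m) + 230117) = √(-18 + 230117) = √230099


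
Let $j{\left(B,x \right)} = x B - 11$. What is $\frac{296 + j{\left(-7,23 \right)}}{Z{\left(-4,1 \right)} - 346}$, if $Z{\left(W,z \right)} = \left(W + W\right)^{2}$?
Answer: $- \frac{62}{141} \approx -0.43972$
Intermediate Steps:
$Z{\left(W,z \right)} = 4 W^{2}$ ($Z{\left(W,z \right)} = \left(2 W\right)^{2} = 4 W^{2}$)
$j{\left(B,x \right)} = -11 + B x$ ($j{\left(B,x \right)} = B x - 11 = -11 + B x$)
$\frac{296 + j{\left(-7,23 \right)}}{Z{\left(-4,1 \right)} - 346} = \frac{296 - 172}{4 \left(-4\right)^{2} - 346} = \frac{296 - 172}{4 \cdot 16 - 346} = \frac{296 - 172}{64 - 346} = \frac{124}{-282} = 124 \left(- \frac{1}{282}\right) = - \frac{62}{141}$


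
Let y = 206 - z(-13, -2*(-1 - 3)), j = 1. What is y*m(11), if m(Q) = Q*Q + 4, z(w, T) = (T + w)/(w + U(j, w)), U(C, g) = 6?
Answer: 179625/7 ≈ 25661.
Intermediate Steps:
z(w, T) = (T + w)/(6 + w) (z(w, T) = (T + w)/(w + 6) = (T + w)/(6 + w))
m(Q) = 4 + Q**2 (m(Q) = Q**2 + 4 = 4 + Q**2)
y = 1437/7 (y = 206 - (-2*(-1 - 3) - 13)/(6 - 13) = 206 - (-2*(-4) - 13)/(-7) = 206 - (-1)*(8 - 13)/7 = 206 - (-1)*(-5)/7 = 206 - 1*5/7 = 206 - 5/7 = 1437/7 ≈ 205.29)
y*m(11) = 1437*(4 + 11**2)/7 = 1437*(4 + 121)/7 = (1437/7)*125 = 179625/7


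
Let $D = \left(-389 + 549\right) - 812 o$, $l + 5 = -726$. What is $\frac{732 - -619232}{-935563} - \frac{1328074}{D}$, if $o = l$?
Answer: $- \frac{805294680655}{277736845558} \approx -2.8995$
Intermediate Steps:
$l = -731$ ($l = -5 - 726 = -731$)
$o = -731$
$D = 593732$ ($D = \left(-389 + 549\right) - -593572 = 160 + 593572 = 593732$)
$\frac{732 - -619232}{-935563} - \frac{1328074}{D} = \frac{732 - -619232}{-935563} - \frac{1328074}{593732} = \left(732 + 619232\right) \left(- \frac{1}{935563}\right) - \frac{664037}{296866} = 619964 \left(- \frac{1}{935563}\right) - \frac{664037}{296866} = - \frac{619964}{935563} - \frac{664037}{296866} = - \frac{805294680655}{277736845558}$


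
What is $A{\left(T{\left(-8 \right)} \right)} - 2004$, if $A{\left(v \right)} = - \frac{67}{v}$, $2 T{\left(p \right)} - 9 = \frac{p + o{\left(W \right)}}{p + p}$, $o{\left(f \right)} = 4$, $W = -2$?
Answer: $- \frac{74684}{37} \approx -2018.5$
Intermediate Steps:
$T{\left(p \right)} = \frac{9}{2} + \frac{4 + p}{4 p}$ ($T{\left(p \right)} = \frac{9}{2} + \frac{\left(p + 4\right) \frac{1}{p + p}}{2} = \frac{9}{2} + \frac{\left(4 + p\right) \frac{1}{2 p}}{2} = \frac{9}{2} + \frac{\frac{1}{2} \frac{1}{p} \left(4 + p\right)}{2} = \frac{9}{2} + \frac{4 + p}{4 p}$)
$A{\left(T{\left(-8 \right)} \right)} - 2004 = - \frac{67}{\frac{19}{4} + \frac{1}{-8}} - 2004 = - \frac{67}{\frac{19}{4} - \frac{1}{8}} - 2004 = - \frac{67}{\frac{37}{8}} - 2004 = \left(-67\right) \frac{8}{37} - 2004 = - \frac{536}{37} - 2004 = - \frac{74684}{37}$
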